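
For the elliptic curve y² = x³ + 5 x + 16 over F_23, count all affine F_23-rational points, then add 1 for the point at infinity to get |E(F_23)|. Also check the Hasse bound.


Affine points = {(0, 4), (0, 19), (3, 9), (3, 14), (4, 10), (4, 13), (6, 3), (6, 20), (7, 7), (7, 16), (8, 4), (8, 19), (9, 10), (9, 13), (10, 10), (10, 13), (13, 1), (13, 22), (14, 1), (14, 22), (15, 4), (15, 19), (16, 11), (16, 12), (17, 0), (18, 2), (18, 21), (19, 1), (19, 22)}; affine count = 29; |E(F_23)| = 30.

Discriminant check: Δ ∝ 4a³ + 27b² = 4·5³ + 27·16² = 4·125 + 27·256 ≡ 6 (mod 23). Nonzero ⇒ E is nonsingular.
For each x ∈ F_23, compute rhs = x³ + 5·x + 16 mod 23, then count y ∈ F_23 with y² ≡ rhs.
  x = 0: rhs = 16, matching y values: 4, 19 (2 points).
  x = 1: rhs = 22, matching y values: none (0 points).
  x = 2: rhs = 11, matching y values: none (0 points).
  x = 3: rhs = 12, matching y values: 9, 14 (2 points).
  x = 4: rhs = 8, matching y values: 10, 13 (2 points).
  x = 5: rhs = 5, matching y values: none (0 points).
  x = 6: rhs = 9, matching y values: 3, 20 (2 points).
  x = 7: rhs = 3, matching y values: 7, 16 (2 points).
  x = 8: rhs = 16, matching y values: 4, 19 (2 points).
  x = 9: rhs = 8, matching y values: 10, 13 (2 points).
  x = 10: rhs = 8, matching y values: 10, 13 (2 points).
  x = 11: rhs = 22, matching y values: none (0 points).
  x = 12: rhs = 10, matching y values: none (0 points).
  x = 13: rhs = 1, matching y values: 1, 22 (2 points).
  x = 14: rhs = 1, matching y values: 1, 22 (2 points).
  x = 15: rhs = 16, matching y values: 4, 19 (2 points).
  x = 16: rhs = 6, matching y values: 11, 12 (2 points).
  x = 17: rhs = 0, matching y values: 0 (1 points).
  x = 18: rhs = 4, matching y values: 2, 21 (2 points).
  x = 19: rhs = 1, matching y values: 1, 22 (2 points).
  x = 20: rhs = 20, matching y values: none (0 points).
  x = 21: rhs = 21, matching y values: none (0 points).
  x = 22: rhs = 10, matching y values: none (0 points).
Total affine count: 29.
Full point count |E(F_23)| = 29 + 1 = 30.
Hasse bound: |30 − (23+1)| = |6| = 6 ≤ 2√23 ≈ 9.5917 ✓.


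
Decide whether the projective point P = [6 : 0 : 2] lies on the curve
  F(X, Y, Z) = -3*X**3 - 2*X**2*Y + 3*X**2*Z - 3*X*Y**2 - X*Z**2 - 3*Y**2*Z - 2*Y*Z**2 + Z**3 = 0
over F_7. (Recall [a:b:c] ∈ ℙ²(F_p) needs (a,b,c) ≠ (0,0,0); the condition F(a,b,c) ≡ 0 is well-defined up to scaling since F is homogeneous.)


F(6,0,2) ≡ 0 (mod 7); P is on the curve.

Evaluate F(6, 0, 2) term-by-term (mod 7).
  -3*X**3 ↦ -3·216·1·1 = -648
  -2*X**2*Y ↦ -2·36·0·1 = 0
  3*X**2*Z ↦ 3·36·1·2 = 216
  -3*X*Y**2 ↦ -3·6·0·1 = 0
  -X*Z**2 ↦ -1·6·1·4 = -24
  -3*Y**2*Z ↦ -3·1·0·2 = 0
  -2*Y*Z**2 ↦ -2·1·0·4 = 0
  Z**3 ↦ 1·1·1·8 = 8
Sum: F(6, 0, 2) = (-648) + (0) + (216) + (0) + (-24) + (0) + (0) + (8) = -448.
Reducing mod 7: -448 ≡ 0 (mod 7).
Since F(a, b, c) ≡ 0 (mod 7), P lies on the curve.


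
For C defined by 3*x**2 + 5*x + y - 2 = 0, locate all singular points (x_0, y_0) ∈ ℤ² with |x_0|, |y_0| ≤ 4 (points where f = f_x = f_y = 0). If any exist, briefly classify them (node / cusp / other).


No singular points in the scanned grid; C is smooth there.

Compute partial derivatives:
  f_x = 6*x + 5.
  f_y = 1.
f_y = 1 is a nonzero constant, so f_y never vanishes: no point (x, y) can satisfy f = f_x = f_y = 0. In particular no (x, y) ∈ {−4, ..., 4}² is singular; the curve is smooth.


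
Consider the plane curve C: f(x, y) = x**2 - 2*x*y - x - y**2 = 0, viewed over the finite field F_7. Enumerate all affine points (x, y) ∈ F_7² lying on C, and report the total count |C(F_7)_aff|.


Affine F_7-points: {(0, 0), (1, 0), (1, 5), (3, 3), (3, 5), (4, 3)}; count = 6.

For each of the 49 pairs (x, y) ∈ F_7², evaluate f(x, y) mod 7. Record the zeros.
  x = 0: [0↦0, 1↦6, 2↦3, 3↦5, 4↦5, 5↦3, 6↦6]  zeros at y ∈ {0}
  x = 1: [0↦0, 1↦4, 2↦6, 3↦6, 4↦4, 5↦0, 6↦1]  zeros at y ∈ {0, 5}
  x = 2: [0↦2, 1↦4, 2↦4, 3↦2, 4↦5, 5↦6, 6↦5]  zeros at y ∈ ∅
  x = 3: [0↦6, 1↦6, 2↦4, 3↦0, 4↦1, 5↦0, 6↦4]  zeros at y ∈ {3, 5}
  x = 4: [0↦5, 1↦3, 2↦6, 3↦0, 4↦6, 5↦3, 6↦5]  zeros at y ∈ {3}
  x = 5: [0↦6, 1↦2, 2↦3, 3↦2, 4↦6, 5↦1, 6↦1]  zeros at y ∈ ∅
  x = 6: [0↦2, 1↦3, 2↦2, 3↦6, 4↦1, 5↦1, 6↦6]  zeros at y ∈ ∅
Collecting zeros: affine points = {(0, 0), (1, 0), (1, 5), (3, 3), (3, 5), (4, 3)}.
Total count |C(F_7)_aff| = 6.


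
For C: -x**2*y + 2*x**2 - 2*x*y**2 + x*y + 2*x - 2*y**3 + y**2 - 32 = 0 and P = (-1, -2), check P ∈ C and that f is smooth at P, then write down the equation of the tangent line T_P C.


Tangent line at P: -16*x - 38*y - 92 = 0.

Step 1: f(-1, -2) = 0, so P lies on C.
Step 2: partial derivatives
  f_x(x, y) = -2*x*y + 4*x - 2*y**2 + y + 2, f_y(x, y) = -x**2 - 4*x*y + x - 6*y**2 + 2*y.
  f_x(P) = -16, f_y(P) = -38 (gradient nonzero, so P is smooth).
Step 3: tangent line at P: -16·(x − -1) + -38·(y − -2) = 0.
Expanding: -16*x - 38*y - 92 = 0.


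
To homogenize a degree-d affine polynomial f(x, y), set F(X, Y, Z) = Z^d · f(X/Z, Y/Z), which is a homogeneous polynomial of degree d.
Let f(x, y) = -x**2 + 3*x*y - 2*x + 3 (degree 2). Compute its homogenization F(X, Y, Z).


F(X, Y, Z) = -X**2 + 3*X*Y - 2*X*Z + 3*Z**2

deg(f) = 2.
Substitute x = X/Z, y = Y/Z into f, then multiply by Z^2.
  monomial -1·x^2·y^0 ↦ -1·X^2·Y^0·Z^0.
  monomial 3·x^1·y^1 ↦ 3·X^1·Y^1·Z^0.
  monomial -2·x^1·y^0 ↦ -2·X^1·Y^0·Z^1.
  monomial 3·x^0·y^0 ↦ 3·X^0·Y^0·Z^2.
Collecting: F(X, Y, Z) = -X**2 + 3*X*Y - 2*X*Z + 3*Z**2.


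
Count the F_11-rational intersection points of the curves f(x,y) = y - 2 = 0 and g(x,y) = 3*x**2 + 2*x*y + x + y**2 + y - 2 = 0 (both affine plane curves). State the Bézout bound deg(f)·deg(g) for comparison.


Common zeros: ∅; count = 0; Bézout bound = 2.

deg(f) = 1, deg(g) = 2, so Bézout bound = 2.
Scan x ∈ F_11. For each x, list the y ∈ F_11 with f(x, y) ≡ 0 and those with g(x, y) ≡ 0 (mod 11); the common zeros in that column are the intersection.
  x = 0: f ≡ 0 at y ∈ {2}; g ≡ 0 at y ∈ {1, 9}; common: ∅.
  x = 1: f ≡ 0 at y ∈ {2}; g ≡ 0 at y ∈ {9, 10}; common: ∅.
  x = 2: f ≡ 0 at y ∈ {2}; g ≡ 0 at y ∈ ∅; common: ∅.
  x = 3: f ≡ 0 at y ∈ {2}; g ≡ 0 at y ∈ {5, 10}; common: ∅.
  x = 4: f ≡ 0 at y ∈ {2}; g ≡ 0 at y ∈ ∅; common: ∅.
  x = 5: f ≡ 0 at y ∈ {2}; g ≡ 0 at y ∈ ∅; common: ∅.
  x = 6: f ≡ 0 at y ∈ {2}; g ≡ 0 at y ∈ ∅; common: ∅.
  x = 7: f ≡ 0 at y ∈ {2}; g ≡ 0 at y ∈ ∅; common: ∅.
  x = 8: f ≡ 0 at y ∈ {2}; g ≡ 0 at y ∈ {0, 5}; common: ∅.
  x = 9: f ≡ 0 at y ∈ {2}; g ≡ 0 at y ∈ ∅; common: ∅.
  x = 10: f ≡ 0 at y ∈ {2}; g ≡ 0 at y ∈ {0, 1}; common: ∅.
Collecting: common zeros = ∅, so the count is 0.
Comparison with the Bézout bound: 0 ≤ 2 = deg(f)·deg(g), as expected for curves with no common component (the affine F_11-count falls short of the bound because intersections may lie at infinity, over extension fields, or carry multiplicity).


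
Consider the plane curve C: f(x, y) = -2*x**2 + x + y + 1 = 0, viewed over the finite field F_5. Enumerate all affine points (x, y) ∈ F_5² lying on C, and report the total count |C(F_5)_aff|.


Affine F_5-points: {(0, 4), (1, 0), (2, 0), (3, 4), (4, 2)}; count = 5.

For each of the 25 pairs (x, y) ∈ F_5², evaluate f(x, y) mod 5. Record the zeros.
  x = 0: [0↦1, 1↦2, 2↦3, 3↦4, 4↦0]  zeros at y ∈ {4}
  x = 1: [0↦0, 1↦1, 2↦2, 3↦3, 4↦4]  zeros at y ∈ {0}
  x = 2: [0↦0, 1↦1, 2↦2, 3↦3, 4↦4]  zeros at y ∈ {0}
  x = 3: [0↦1, 1↦2, 2↦3, 3↦4, 4↦0]  zeros at y ∈ {4}
  x = 4: [0↦3, 1↦4, 2↦0, 3↦1, 4↦2]  zeros at y ∈ {2}
Collecting zeros: affine points = {(0, 4), (1, 0), (2, 0), (3, 4), (4, 2)}.
Total count |C(F_5)_aff| = 5.


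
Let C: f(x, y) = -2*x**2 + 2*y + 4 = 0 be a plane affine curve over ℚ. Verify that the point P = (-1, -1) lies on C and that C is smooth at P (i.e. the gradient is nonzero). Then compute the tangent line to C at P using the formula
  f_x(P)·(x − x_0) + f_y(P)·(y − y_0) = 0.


Tangent line at P: 4*x + 2*y + 6 = 0.

Step 1: f(-1, -1) = 0, so P lies on C.
Step 2: partial derivatives
  f_x(x, y) = -4*x, f_y(x, y) = 2.
  f_x(P) = 4, f_y(P) = 2 (gradient nonzero, so P is smooth).
Step 3: tangent line at P: 4·(x − -1) + 2·(y − -1) = 0.
Expanding: 4*x + 2*y + 6 = 0.


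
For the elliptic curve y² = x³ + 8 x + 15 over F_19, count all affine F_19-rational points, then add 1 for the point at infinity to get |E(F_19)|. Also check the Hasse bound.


Affine points = {(1, 9), (1, 10), (2, 1), (2, 18), (3, 3), (3, 16), (4, 4), (4, 15), (5, 3), (5, 16), (11, 3), (11, 16), (13, 6), (13, 13), (18, 5), (18, 14)}; affine count = 16; |E(F_19)| = 17.

Discriminant check: Δ ∝ 4a³ + 27b² = 4·8³ + 27·15² = 4·512 + 27·225 ≡ 10 (mod 19). Nonzero ⇒ E is nonsingular.
For each x ∈ F_19, compute rhs = x³ + 8·x + 15 mod 19, then count y ∈ F_19 with y² ≡ rhs.
  x = 0: rhs = 15, matching y values: none (0 points).
  x = 1: rhs = 5, matching y values: 9, 10 (2 points).
  x = 2: rhs = 1, matching y values: 1, 18 (2 points).
  x = 3: rhs = 9, matching y values: 3, 16 (2 points).
  x = 4: rhs = 16, matching y values: 4, 15 (2 points).
  x = 5: rhs = 9, matching y values: 3, 16 (2 points).
  x = 6: rhs = 13, matching y values: none (0 points).
  x = 7: rhs = 15, matching y values: none (0 points).
  x = 8: rhs = 2, matching y values: none (0 points).
  x = 9: rhs = 18, matching y values: none (0 points).
  x = 10: rhs = 12, matching y values: none (0 points).
  x = 11: rhs = 9, matching y values: 3, 16 (2 points).
  x = 12: rhs = 15, matching y values: none (0 points).
  x = 13: rhs = 17, matching y values: 6, 13 (2 points).
  x = 14: rhs = 2, matching y values: none (0 points).
  x = 15: rhs = 14, matching y values: none (0 points).
  x = 16: rhs = 2, matching y values: none (0 points).
  x = 17: rhs = 10, matching y values: none (0 points).
  x = 18: rhs = 6, matching y values: 5, 14 (2 points).
Total affine count: 16.
Full point count |E(F_19)| = 16 + 1 = 17.
Hasse bound: |17 − (19+1)| = |-3| = 3 ≤ 2√19 ≈ 8.7178 ✓.


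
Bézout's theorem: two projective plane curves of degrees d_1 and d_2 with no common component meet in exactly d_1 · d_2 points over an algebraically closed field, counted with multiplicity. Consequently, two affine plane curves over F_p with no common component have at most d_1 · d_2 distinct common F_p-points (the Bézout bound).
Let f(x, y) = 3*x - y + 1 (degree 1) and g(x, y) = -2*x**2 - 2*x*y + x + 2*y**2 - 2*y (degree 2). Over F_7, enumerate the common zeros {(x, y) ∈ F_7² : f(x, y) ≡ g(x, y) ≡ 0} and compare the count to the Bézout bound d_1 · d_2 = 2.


Common zeros: {(0, 1), (3, 3)}; count = 2; Bézout bound = 2.

deg(f) = 1, deg(g) = 2, so Bézout bound = 2.
Scan x ∈ F_7. For each x, list the y ∈ F_7 with f(x, y) ≡ 0 and those with g(x, y) ≡ 0 (mod 7); the common zeros in that column are the intersection.
  x = 0: f ≡ 0 at y ∈ {1}; g ≡ 0 at y ∈ {0, 1}; common: {1}.
  x = 1: f ≡ 0 at y ∈ {4}; g ≡ 0 at y ∈ ∅; common: ∅.
  x = 2: f ≡ 0 at y ∈ {0}; g ≡ 0 at y ∈ {5}; common: ∅.
  x = 3: f ≡ 0 at y ∈ {3}; g ≡ 0 at y ∈ {1, 3}; common: {3}.
  x = 4: f ≡ 0 at y ∈ {6}; g ≡ 0 at y ∈ {0, 5}; common: ∅.
  x = 5: f ≡ 0 at y ∈ {2}; g ≡ 0 at y ∈ {3}; common: ∅.
  x = 6: f ≡ 0 at y ∈ {5}; g ≡ 0 at y ∈ ∅; common: ∅.
Collecting: common zeros = {(0, 1), (3, 3)}, so the count is 2.
Comparison with the Bézout bound: 2 ≤ 2 = deg(f)·deg(g), as expected for curves with no common component (the bound is attained).


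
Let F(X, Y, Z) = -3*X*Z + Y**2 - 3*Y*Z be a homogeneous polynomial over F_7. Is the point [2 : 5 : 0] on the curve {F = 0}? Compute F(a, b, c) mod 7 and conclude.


F(2,5,0) ≡ 4 (mod 7); P is NOT on the curve.

Evaluate F(2, 5, 0) term-by-term (mod 7).
  -3*X*Z ↦ -3·2·1·0 = 0
  Y**2 ↦ 1·1·25·1 = 25
  -3*Y*Z ↦ -3·1·5·0 = 0
Sum: F(2, 5, 0) = (0) + (25) + (0) = 25.
Reducing mod 7: 25 ≡ 4 (mod 7).
Since F(a, b, c) ≡ 4 ≠ 0 (mod 7), P does NOT lie on the curve.


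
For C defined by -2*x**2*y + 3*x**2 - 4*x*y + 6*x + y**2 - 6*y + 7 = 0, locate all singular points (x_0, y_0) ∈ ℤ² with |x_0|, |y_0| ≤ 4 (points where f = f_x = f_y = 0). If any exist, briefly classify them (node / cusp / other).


Singular points: {(-1, 2)}; classification: node.

Compute partial derivatives:
  f_x = -4*x*y + 6*x - 4*y + 6.
  f_y = -2*x**2 - 4*x + 2*y - 6.
Scan x_0 ∈ {−4, ..., 4}. For each x_0, f_y(x_0, y) is a polynomial in y; find its integer roots y ∈ {−4, ..., 4}, then test f_x and f at those candidates.
  x = -4: f_y(-4, y) = 2*y - 22; no integer root y with |y| ≤ 4.
  x = -3: f_y(-3, y) = 2*y - 12; no integer root y with |y| ≤ 4.
  x = -2: f_y(-2, y) = 2*y - 6; vanishes at y ∈ {3}. (-2, 3): f_x = 6 ≠ 0.
  x = -1: f_y(-1, y) = 2*y - 4; vanishes at y ∈ {2}. (-1, 2): f_x = 0, f = 0 — SINGULAR.
  x = 0: f_y(0, y) = 2*y - 6; vanishes at y ∈ {3}. (0, 3): f_x = -6 ≠ 0.
  x = 1: f_y(1, y) = 2*y - 12; no integer root y with |y| ≤ 4.
  x = 2: f_y(2, y) = 2*y - 22; no integer root y with |y| ≤ 4.
  x = 3: f_y(3, y) = 2*y - 36; no integer root y with |y| ≤ 4.
  x = 4: f_y(4, y) = 2*y - 54; no integer root y with |y| ≤ 4.
Only singular point on the grid: (-1, 2).
Classify: substitute x = -1 + u, y = 2 + v and expand: f = -2*u**2*v - u**2 + v**2.
No constant or linear terms (consistent with a singular point). Quadratic part: -u**2 + v**2. Cubic part: -2*u**2*v.
The quadratic part v**2 - u**2 = (v − u)(v + u) splits into two distinct linear factors, so there are two distinct tangent lines y − 2 = ±(x − -1) — this is a node (ordinary double point).
Classification: node.


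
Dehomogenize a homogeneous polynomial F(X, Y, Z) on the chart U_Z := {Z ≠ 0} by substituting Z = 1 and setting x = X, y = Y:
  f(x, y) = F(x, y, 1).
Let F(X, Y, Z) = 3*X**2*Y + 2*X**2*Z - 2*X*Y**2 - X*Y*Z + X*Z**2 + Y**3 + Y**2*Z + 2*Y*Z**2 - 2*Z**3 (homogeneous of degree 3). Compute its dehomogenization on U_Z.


f(x, y) = 3*x**2*y + 2*x**2 - 2*x*y**2 - x*y + x + y**3 + y**2 + 2*y - 2

On U_Z we set Z = 1. Each monomial c·X^i·Y^j·Z^k in F becomes c·x^i·y^j·1^k = c·x^i·y^j.
Substituting Z = 1: F(X, Y, 1) = 3*x**2*y + 2*x**2 - 2*x*y**2 - x*y + x + y**3 + y**2 + 2*y - 2.
Note: deg(f) ≤ deg(F) = 3; strict inequality happens when F is divisible by Z (lost terms).


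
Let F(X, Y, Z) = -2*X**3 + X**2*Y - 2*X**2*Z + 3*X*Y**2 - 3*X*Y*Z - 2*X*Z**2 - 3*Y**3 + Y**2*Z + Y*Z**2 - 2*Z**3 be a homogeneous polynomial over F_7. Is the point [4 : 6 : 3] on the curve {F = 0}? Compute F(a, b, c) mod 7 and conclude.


F(4,6,3) ≡ 1 (mod 7); P is NOT on the curve.

Evaluate F(4, 6, 3) term-by-term (mod 7).
  -2*X**3 ↦ -2·64·1·1 = -128
  X**2*Y ↦ 1·16·6·1 = 96
  -2*X**2*Z ↦ -2·16·1·3 = -96
  3*X*Y**2 ↦ 3·4·36·1 = 432
  -3*X*Y*Z ↦ -3·4·6·3 = -216
  -2*X*Z**2 ↦ -2·4·1·9 = -72
  -3*Y**3 ↦ -3·1·216·1 = -648
  Y**2*Z ↦ 1·1·36·3 = 108
  Y*Z**2 ↦ 1·1·6·9 = 54
  -2*Z**3 ↦ -2·1·1·27 = -54
Sum: F(4, 6, 3) = (-128) + (96) + (-96) + (432) + (-216) + (-72) + (-648) + (108) + (54) + (-54) = -524.
Reducing mod 7: -524 ≡ 1 (mod 7).
Since F(a, b, c) ≡ 1 ≠ 0 (mod 7), P does NOT lie on the curve.


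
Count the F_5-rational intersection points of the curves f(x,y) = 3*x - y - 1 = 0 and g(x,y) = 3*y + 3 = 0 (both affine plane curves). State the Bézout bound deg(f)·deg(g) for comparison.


Common zeros: {(0, 4)}; count = 1; Bézout bound = 1.

deg(f) = 1, deg(g) = 1, so Bézout bound = 1.
Scan x ∈ F_5. For each x, list the y ∈ F_5 with f(x, y) ≡ 0 and those with g(x, y) ≡ 0 (mod 5); the common zeros in that column are the intersection.
  x = 0: f ≡ 0 at y ∈ {4}; g ≡ 0 at y ∈ {4}; common: {4}.
  x = 1: f ≡ 0 at y ∈ {2}; g ≡ 0 at y ∈ {4}; common: ∅.
  x = 2: f ≡ 0 at y ∈ {0}; g ≡ 0 at y ∈ {4}; common: ∅.
  x = 3: f ≡ 0 at y ∈ {3}; g ≡ 0 at y ∈ {4}; common: ∅.
  x = 4: f ≡ 0 at y ∈ {1}; g ≡ 0 at y ∈ {4}; common: ∅.
Collecting: common zeros = {(0, 4)}, so the count is 1.
Comparison with the Bézout bound: 1 ≤ 1 = deg(f)·deg(g), as expected for curves with no common component (the bound is attained).


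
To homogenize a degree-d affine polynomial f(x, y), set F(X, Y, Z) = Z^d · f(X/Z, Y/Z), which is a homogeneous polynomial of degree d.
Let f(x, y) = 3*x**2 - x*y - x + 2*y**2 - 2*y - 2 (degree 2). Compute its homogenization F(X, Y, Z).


F(X, Y, Z) = 3*X**2 - X*Y - X*Z + 2*Y**2 - 2*Y*Z - 2*Z**2

deg(f) = 2.
Substitute x = X/Z, y = Y/Z into f, then multiply by Z^2.
  monomial 3·x^2·y^0 ↦ 3·X^2·Y^0·Z^0.
  monomial -1·x^1·y^1 ↦ -1·X^1·Y^1·Z^0.
  monomial -1·x^1·y^0 ↦ -1·X^1·Y^0·Z^1.
  monomial 2·x^0·y^2 ↦ 2·X^0·Y^2·Z^0.
  monomial -2·x^0·y^1 ↦ -2·X^0·Y^1·Z^1.
  monomial -2·x^0·y^0 ↦ -2·X^0·Y^0·Z^2.
Collecting: F(X, Y, Z) = 3*X**2 - X*Y - X*Z + 2*Y**2 - 2*Y*Z - 2*Z**2.


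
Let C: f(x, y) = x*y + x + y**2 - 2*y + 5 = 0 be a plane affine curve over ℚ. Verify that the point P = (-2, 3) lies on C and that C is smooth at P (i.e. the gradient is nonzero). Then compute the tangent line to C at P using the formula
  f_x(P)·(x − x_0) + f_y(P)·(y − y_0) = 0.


Tangent line at P: 4*x + 2*y + 2 = 0.

Step 1: f(-2, 3) = 0, so P lies on C.
Step 2: partial derivatives
  f_x(x, y) = y + 1, f_y(x, y) = x + 2*y - 2.
  f_x(P) = 4, f_y(P) = 2 (gradient nonzero, so P is smooth).
Step 3: tangent line at P: 4·(x − -2) + 2·(y − 3) = 0.
Expanding: 4*x + 2*y + 2 = 0.


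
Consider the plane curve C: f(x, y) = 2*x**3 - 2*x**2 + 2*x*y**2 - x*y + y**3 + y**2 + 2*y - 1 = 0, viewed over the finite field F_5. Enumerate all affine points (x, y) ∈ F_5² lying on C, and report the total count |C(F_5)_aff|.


Affine F_5-points: {(0, 2), (1, 4), (2, 2), (3, 0), (4, 0), (4, 2), (4, 4)}; count = 7.

For each of the 25 pairs (x, y) ∈ F_5², evaluate f(x, y) mod 5. Record the zeros.
  x = 0: [0↦4, 1↦3, 2↦0, 3↦1, 4↦2]  zeros at y ∈ {2}
  x = 1: [0↦4, 1↦4, 2↦1, 3↦1, 4↦0]  zeros at y ∈ {4}
  x = 2: [0↦2, 1↦3, 2↦0, 3↦4, 4↦1]  zeros at y ∈ {2}
  x = 3: [0↦0, 1↦2, 2↦4, 3↦2, 4↦2]  zeros at y ∈ {0}
  x = 4: [0↦0, 1↦3, 2↦0, 3↦2, 4↦0]  zeros at y ∈ {0, 2, 4}
Collecting zeros: affine points = {(0, 2), (1, 4), (2, 2), (3, 0), (4, 0), (4, 2), (4, 4)}.
Total count |C(F_5)_aff| = 7.


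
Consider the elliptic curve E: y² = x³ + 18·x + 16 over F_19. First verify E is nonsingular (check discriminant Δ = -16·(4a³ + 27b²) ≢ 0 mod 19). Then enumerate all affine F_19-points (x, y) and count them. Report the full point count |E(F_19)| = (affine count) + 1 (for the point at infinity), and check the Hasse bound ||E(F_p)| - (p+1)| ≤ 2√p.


Affine points = {(0, 4), (0, 15), (1, 4), (1, 15), (4, 0), (6, 6), (6, 13), (8, 8), (8, 11), (11, 5), (11, 14), (16, 7), (16, 12), (18, 4), (18, 15)}; affine count = 15; |E(F_19)| = 16.

Discriminant check: Δ ∝ 4a³ + 27b² = 4·18³ + 27·16² = 4·5832 + 27·256 ≡ 11 (mod 19). Nonzero ⇒ E is nonsingular.
For each x ∈ F_19, compute rhs = x³ + 18·x + 16 mod 19, then count y ∈ F_19 with y² ≡ rhs.
  x = 0: rhs = 16, matching y values: 4, 15 (2 points).
  x = 1: rhs = 16, matching y values: 4, 15 (2 points).
  x = 2: rhs = 3, matching y values: none (0 points).
  x = 3: rhs = 2, matching y values: none (0 points).
  x = 4: rhs = 0, matching y values: 0 (1 points).
  x = 5: rhs = 3, matching y values: none (0 points).
  x = 6: rhs = 17, matching y values: 6, 13 (2 points).
  x = 7: rhs = 10, matching y values: none (0 points).
  x = 8: rhs = 7, matching y values: 8, 11 (2 points).
  x = 9: rhs = 14, matching y values: none (0 points).
  x = 10: rhs = 18, matching y values: none (0 points).
  x = 11: rhs = 6, matching y values: 5, 14 (2 points).
  x = 12: rhs = 3, matching y values: none (0 points).
  x = 13: rhs = 15, matching y values: none (0 points).
  x = 14: rhs = 10, matching y values: none (0 points).
  x = 15: rhs = 13, matching y values: none (0 points).
  x = 16: rhs = 11, matching y values: 7, 12 (2 points).
  x = 17: rhs = 10, matching y values: none (0 points).
  x = 18: rhs = 16, matching y values: 4, 15 (2 points).
Total affine count: 15.
Full point count |E(F_19)| = 15 + 1 = 16.
Hasse bound: |16 − (19+1)| = |-4| = 4 ≤ 2√19 ≈ 8.7178 ✓.


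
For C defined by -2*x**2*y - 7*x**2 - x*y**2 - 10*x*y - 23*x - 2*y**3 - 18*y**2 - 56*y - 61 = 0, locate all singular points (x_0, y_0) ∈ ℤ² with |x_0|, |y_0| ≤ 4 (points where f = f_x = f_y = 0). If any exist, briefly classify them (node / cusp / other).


Singular points: {(-1, -3)}; classification: node.

Compute partial derivatives:
  f_x = -4*x*y - 14*x - y**2 - 10*y - 23.
  f_y = -2*x**2 - 2*x*y - 10*x - 6*y**2 - 36*y - 56.
Scan x_0 ∈ {−4, ..., 4}. For each x_0, f_y(x_0, y) is a polynomial in y; find its integer roots y ∈ {−4, ..., 4}, then test f_x and f at those candidates.
  x = -4: f_y(-4, y) = -6*y**2 - 28*y - 48; no integer root y with |y| ≤ 4.
  x = -3: f_y(-3, y) = -6*y**2 - 30*y - 44; no integer root y with |y| ≤ 4.
  x = -2: f_y(-2, y) = -6*y**2 - 32*y - 44; no integer root y with |y| ≤ 4.
  x = -1: f_y(-1, y) = -6*y**2 - 34*y - 48; vanishes at y ∈ {-3}. (-1, -3): f_x = 0, f = 0 — SINGULAR.
  x = 0: f_y(0, y) = -6*y**2 - 36*y - 56; no integer root y with |y| ≤ 4.
  x = 1: f_y(1, y) = -6*y**2 - 38*y - 68; no integer root y with |y| ≤ 4.
  x = 2: f_y(2, y) = -6*y**2 - 40*y - 84; no integer root y with |y| ≤ 4.
  x = 3: f_y(3, y) = -6*y**2 - 42*y - 104; no integer root y with |y| ≤ 4.
  x = 4: f_y(4, y) = -6*y**2 - 44*y - 128; no integer root y with |y| ≤ 4.
Only singular point on the grid: (-1, -3).
Classify: substitute x = -1 + u, y = -3 + v and expand: f = -2*u**2*v - u**2 - u*v**2 - 2*v**3 + v**2.
No constant or linear terms (consistent with a singular point). Quadratic part: -u**2 + v**2. Cubic part: -2*u**2*v - u*v**2 - 2*v**3.
The quadratic part v**2 - u**2 = (v − u)(v + u) splits into two distinct linear factors, so there are two distinct tangent lines y − -3 = ±(x − -1) — this is a node (ordinary double point).
Classification: node.


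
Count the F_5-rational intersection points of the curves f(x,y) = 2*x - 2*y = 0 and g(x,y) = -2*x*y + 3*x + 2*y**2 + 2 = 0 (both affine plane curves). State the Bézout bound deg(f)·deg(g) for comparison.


Common zeros: {(1, 1)}; count = 1; Bézout bound = 2.

deg(f) = 1, deg(g) = 2, so Bézout bound = 2.
Scan x ∈ F_5. For each x, list the y ∈ F_5 with f(x, y) ≡ 0 and those with g(x, y) ≡ 0 (mod 5); the common zeros in that column are the intersection.
  x = 0: f ≡ 0 at y ∈ {0}; g ≡ 0 at y ∈ {2, 3}; common: ∅.
  x = 1: f ≡ 0 at y ∈ {1}; g ≡ 0 at y ∈ {0, 1}; common: {1}.
  x = 2: f ≡ 0 at y ∈ {2}; g ≡ 0 at y ∈ ∅; common: ∅.
  x = 3: f ≡ 0 at y ∈ {3}; g ≡ 0 at y ∈ ∅; common: ∅.
  x = 4: f ≡ 0 at y ∈ {4}; g ≡ 0 at y ∈ ∅; common: ∅.
Collecting: common zeros = {(1, 1)}, so the count is 1.
Comparison with the Bézout bound: 1 ≤ 2 = deg(f)·deg(g), as expected for curves with no common component (the affine F_5-count falls short of the bound because intersections may lie at infinity, over extension fields, or carry multiplicity).


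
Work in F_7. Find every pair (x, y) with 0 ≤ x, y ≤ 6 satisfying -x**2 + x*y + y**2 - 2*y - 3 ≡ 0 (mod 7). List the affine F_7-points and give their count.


Affine F_7-points: {(0, 3), (0, 6), (2, 0), (3, 3), (5, 0), (5, 4), (6, 4), (6, 6)}; count = 8.

For each of the 49 pairs (x, y) ∈ F_7², evaluate f(x, y) mod 7. Record the zeros.
  x = 0: [0↦4, 1↦3, 2↦4, 3↦0, 4↦5, 5↦5, 6↦0]  zeros at y ∈ {3, 6}
  x = 1: [0↦3, 1↦3, 2↦5, 3↦2, 4↦1, 5↦2, 6↦5]  zeros at y ∈ ∅
  x = 2: [0↦0, 1↦1, 2↦4, 3↦2, 4↦2, 5↦4, 6↦1]  zeros at y ∈ {0}
  x = 3: [0↦2, 1↦4, 2↦1, 3↦0, 4↦1, 5↦4, 6↦2]  zeros at y ∈ {3}
  x = 4: [0↦2, 1↦5, 2↦3, 3↦3, 4↦5, 5↦2, 6↦1]  zeros at y ∈ ∅
  x = 5: [0↦0, 1↦4, 2↦3, 3↦4, 4↦0, 5↦5, 6↦5]  zeros at y ∈ {0, 4}
  x = 6: [0↦3, 1↦1, 2↦1, 3↦3, 4↦0, 5↦6, 6↦0]  zeros at y ∈ {4, 6}
Collecting zeros: affine points = {(0, 3), (0, 6), (2, 0), (3, 3), (5, 0), (5, 4), (6, 4), (6, 6)}.
Total count |C(F_7)_aff| = 8.


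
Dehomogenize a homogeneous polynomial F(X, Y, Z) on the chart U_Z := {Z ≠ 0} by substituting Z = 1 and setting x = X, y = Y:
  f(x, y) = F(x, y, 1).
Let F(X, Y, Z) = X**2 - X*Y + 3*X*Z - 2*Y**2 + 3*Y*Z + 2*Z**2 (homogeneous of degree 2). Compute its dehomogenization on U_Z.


f(x, y) = x**2 - x*y + 3*x - 2*y**2 + 3*y + 2

On U_Z we set Z = 1. Each monomial c·X^i·Y^j·Z^k in F becomes c·x^i·y^j·1^k = c·x^i·y^j.
Substituting Z = 1: F(X, Y, 1) = x**2 - x*y + 3*x - 2*y**2 + 3*y + 2.
Note: deg(f) ≤ deg(F) = 2; strict inequality happens when F is divisible by Z (lost terms).


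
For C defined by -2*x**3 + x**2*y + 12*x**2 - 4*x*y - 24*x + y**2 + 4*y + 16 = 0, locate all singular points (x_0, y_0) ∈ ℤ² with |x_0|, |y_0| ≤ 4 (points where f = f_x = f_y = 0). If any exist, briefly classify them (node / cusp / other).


Singular points: {(2, 0)}; classification: cusp.

Compute partial derivatives:
  f_x = -6*x**2 + 2*x*y + 24*x - 4*y - 24.
  f_y = x**2 - 4*x + 2*y + 4.
Scan x_0 ∈ {−4, ..., 4}. For each x_0, f_y(x_0, y) is a polynomial in y; find its integer roots y ∈ {−4, ..., 4}, then test f_x and f at those candidates.
  x = -4: f_y(-4, y) = 2*y + 36; no integer root y with |y| ≤ 4.
  x = -3: f_y(-3, y) = 2*y + 25; no integer root y with |y| ≤ 4.
  x = -2: f_y(-2, y) = 2*y + 16; no integer root y with |y| ≤ 4.
  x = -1: f_y(-1, y) = 2*y + 9; no integer root y with |y| ≤ 4.
  x = 0: f_y(0, y) = 2*y + 4; vanishes at y ∈ {-2}. (0, -2): f_x = -16 ≠ 0.
  x = 1: f_y(1, y) = 2*y + 1; no integer root y with |y| ≤ 4.
  x = 2: f_y(2, y) = 2*y; vanishes at y ∈ {0}. (2, 0): f_x = 0, f = 0 — SINGULAR.
  x = 3: f_y(3, y) = 2*y + 1; no integer root y with |y| ≤ 4.
  x = 4: f_y(4, y) = 2*y + 4; vanishes at y ∈ {-2}. (4, -2): f_x = -32 ≠ 0.
Only singular point on the grid: (2, 0).
Classify: substitute x = 2 + u, y = 0 + v and expand: f = -2*u**3 + u**2*v + v**2.
No constant or linear terms (consistent with a singular point). Quadratic part: v**2. Cubic part: -2*u**3 + u**2*v.
The quadratic part v**2 is a perfect square, so there is a single (double) tangent line v = 0, i.e. y = 0. Restricting the cubic part to that line (v = 0) leaves -2*u**3 ≠ 0, so f is not divisible by v and the branch is v² ≈ 2*u**3 to lowest order — this is a cusp.
Classification: cusp.


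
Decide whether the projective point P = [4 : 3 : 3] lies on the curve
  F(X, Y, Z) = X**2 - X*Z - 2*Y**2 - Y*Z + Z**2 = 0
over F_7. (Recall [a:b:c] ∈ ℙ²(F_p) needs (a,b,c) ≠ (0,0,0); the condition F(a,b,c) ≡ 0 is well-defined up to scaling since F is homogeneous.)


F(4,3,3) ≡ 0 (mod 7); P is on the curve.

Evaluate F(4, 3, 3) term-by-term (mod 7).
  X**2 ↦ 1·16·1·1 = 16
  -X*Z ↦ -1·4·1·3 = -12
  -2*Y**2 ↦ -2·1·9·1 = -18
  -Y*Z ↦ -1·1·3·3 = -9
  Z**2 ↦ 1·1·1·9 = 9
Sum: F(4, 3, 3) = (16) + (-12) + (-18) + (-9) + (9) = -14.
Reducing mod 7: -14 ≡ 0 (mod 7).
Since F(a, b, c) ≡ 0 (mod 7), P lies on the curve.


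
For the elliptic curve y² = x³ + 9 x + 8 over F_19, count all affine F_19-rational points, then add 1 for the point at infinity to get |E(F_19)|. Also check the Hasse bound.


Affine points = {(3, 9), (3, 10), (5, 8), (5, 11), (9, 1), (9, 18), (12, 1), (12, 18), (13, 2), (13, 17), (14, 3), (14, 16), (16, 7), (16, 12), (17, 1), (17, 18), (18, 6), (18, 13)}; affine count = 18; |E(F_19)| = 19.

Discriminant check: Δ ∝ 4a³ + 27b² = 4·9³ + 27·8² = 4·729 + 27·64 ≡ 8 (mod 19). Nonzero ⇒ E is nonsingular.
For each x ∈ F_19, compute rhs = x³ + 9·x + 8 mod 19, then count y ∈ F_19 with y² ≡ rhs.
  x = 0: rhs = 8, matching y values: none (0 points).
  x = 1: rhs = 18, matching y values: none (0 points).
  x = 2: rhs = 15, matching y values: none (0 points).
  x = 3: rhs = 5, matching y values: 9, 10 (2 points).
  x = 4: rhs = 13, matching y values: none (0 points).
  x = 5: rhs = 7, matching y values: 8, 11 (2 points).
  x = 6: rhs = 12, matching y values: none (0 points).
  x = 7: rhs = 15, matching y values: none (0 points).
  x = 8: rhs = 3, matching y values: none (0 points).
  x = 9: rhs = 1, matching y values: 1, 18 (2 points).
  x = 10: rhs = 15, matching y values: none (0 points).
  x = 11: rhs = 13, matching y values: none (0 points).
  x = 12: rhs = 1, matching y values: 1, 18 (2 points).
  x = 13: rhs = 4, matching y values: 2, 17 (2 points).
  x = 14: rhs = 9, matching y values: 3, 16 (2 points).
  x = 15: rhs = 3, matching y values: none (0 points).
  x = 16: rhs = 11, matching y values: 7, 12 (2 points).
  x = 17: rhs = 1, matching y values: 1, 18 (2 points).
  x = 18: rhs = 17, matching y values: 6, 13 (2 points).
Total affine count: 18.
Full point count |E(F_19)| = 18 + 1 = 19.
Hasse bound: |19 − (19+1)| = |-1| = 1 ≤ 2√19 ≈ 8.7178 ✓.


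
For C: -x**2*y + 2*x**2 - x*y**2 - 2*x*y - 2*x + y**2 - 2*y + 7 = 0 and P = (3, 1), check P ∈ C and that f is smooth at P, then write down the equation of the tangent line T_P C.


Tangent line at P: x - 21*y + 18 = 0.

Step 1: f(3, 1) = 0, so P lies on C.
Step 2: partial derivatives
  f_x(x, y) = -2*x*y + 4*x - y**2 - 2*y - 2, f_y(x, y) = -x**2 - 2*x*y - 2*x + 2*y - 2.
  f_x(P) = 1, f_y(P) = -21 (gradient nonzero, so P is smooth).
Step 3: tangent line at P: 1·(x − 3) + -21·(y − 1) = 0.
Expanding: x - 21*y + 18 = 0.


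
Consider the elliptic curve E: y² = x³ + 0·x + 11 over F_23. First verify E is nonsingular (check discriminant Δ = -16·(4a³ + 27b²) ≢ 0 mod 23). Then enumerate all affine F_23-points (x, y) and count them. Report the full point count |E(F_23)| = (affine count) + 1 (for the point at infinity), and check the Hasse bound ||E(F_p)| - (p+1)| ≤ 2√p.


Affine points = {(1, 9), (1, 14), (4, 11), (4, 12), (7, 3), (7, 20), (9, 2), (9, 21), (11, 10), (11, 13), (13, 0), (14, 8), (14, 15), (16, 6), (16, 17), (17, 5), (17, 18), (18, 1), (18, 22), (19, 4), (19, 19), (21, 7), (21, 16)}; affine count = 23; |E(F_23)| = 24.

Discriminant check: Δ ∝ 4a³ + 27b² = 4·0³ + 27·11² = 4·0 + 27·121 ≡ 1 (mod 23). Nonzero ⇒ E is nonsingular.
For each x ∈ F_23, compute rhs = x³ + 0·x + 11 mod 23, then count y ∈ F_23 with y² ≡ rhs.
  x = 0: rhs = 11, matching y values: none (0 points).
  x = 1: rhs = 12, matching y values: 9, 14 (2 points).
  x = 2: rhs = 19, matching y values: none (0 points).
  x = 3: rhs = 15, matching y values: none (0 points).
  x = 4: rhs = 6, matching y values: 11, 12 (2 points).
  x = 5: rhs = 21, matching y values: none (0 points).
  x = 6: rhs = 20, matching y values: none (0 points).
  x = 7: rhs = 9, matching y values: 3, 20 (2 points).
  x = 8: rhs = 17, matching y values: none (0 points).
  x = 9: rhs = 4, matching y values: 2, 21 (2 points).
  x = 10: rhs = 22, matching y values: none (0 points).
  x = 11: rhs = 8, matching y values: 10, 13 (2 points).
  x = 12: rhs = 14, matching y values: none (0 points).
  x = 13: rhs = 0, matching y values: 0 (1 points).
  x = 14: rhs = 18, matching y values: 8, 15 (2 points).
  x = 15: rhs = 5, matching y values: none (0 points).
  x = 16: rhs = 13, matching y values: 6, 17 (2 points).
  x = 17: rhs = 2, matching y values: 5, 18 (2 points).
  x = 18: rhs = 1, matching y values: 1, 22 (2 points).
  x = 19: rhs = 16, matching y values: 4, 19 (2 points).
  x = 20: rhs = 7, matching y values: none (0 points).
  x = 21: rhs = 3, matching y values: 7, 16 (2 points).
  x = 22: rhs = 10, matching y values: none (0 points).
Total affine count: 23.
Full point count |E(F_23)| = 23 + 1 = 24.
Hasse bound: |24 − (23+1)| = |0| = 0 ≤ 2√23 ≈ 9.5917 ✓.


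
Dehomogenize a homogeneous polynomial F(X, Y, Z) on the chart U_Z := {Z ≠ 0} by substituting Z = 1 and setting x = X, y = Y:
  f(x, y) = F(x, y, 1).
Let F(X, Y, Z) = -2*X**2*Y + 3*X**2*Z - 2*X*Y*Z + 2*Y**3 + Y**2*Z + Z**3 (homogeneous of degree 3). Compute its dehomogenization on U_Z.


f(x, y) = -2*x**2*y + 3*x**2 - 2*x*y + 2*y**3 + y**2 + 1

On U_Z we set Z = 1. Each monomial c·X^i·Y^j·Z^k in F becomes c·x^i·y^j·1^k = c·x^i·y^j.
Substituting Z = 1: F(X, Y, 1) = -2*x**2*y + 3*x**2 - 2*x*y + 2*y**3 + y**2 + 1.
Note: deg(f) ≤ deg(F) = 3; strict inequality happens when F is divisible by Z (lost terms).


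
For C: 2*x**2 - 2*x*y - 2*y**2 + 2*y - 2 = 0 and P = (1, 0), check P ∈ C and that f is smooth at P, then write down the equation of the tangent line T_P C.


Tangent line at P: 4*x - 4 = 0.

Step 1: f(1, 0) = 0, so P lies on C.
Step 2: partial derivatives
  f_x(x, y) = 4*x - 2*y, f_y(x, y) = -2*x - 4*y + 2.
  f_x(P) = 4, f_y(P) = 0 (gradient nonzero, so P is smooth).
Step 3: tangent line at P: 4·(x − 1) + 0·(y − 0) = 0.
Expanding: 4*x - 4 = 0.


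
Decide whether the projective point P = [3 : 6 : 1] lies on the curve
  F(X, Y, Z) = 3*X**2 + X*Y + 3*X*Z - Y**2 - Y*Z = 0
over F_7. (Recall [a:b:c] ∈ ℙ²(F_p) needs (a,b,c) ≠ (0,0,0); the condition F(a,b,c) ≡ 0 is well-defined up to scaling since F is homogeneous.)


F(3,6,1) ≡ 5 (mod 7); P is NOT on the curve.

Evaluate F(3, 6, 1) term-by-term (mod 7).
  3*X**2 ↦ 3·9·1·1 = 27
  X*Y ↦ 1·3·6·1 = 18
  3*X*Z ↦ 3·3·1·1 = 9
  -Y**2 ↦ -1·1·36·1 = -36
  -Y*Z ↦ -1·1·6·1 = -6
Sum: F(3, 6, 1) = (27) + (18) + (9) + (-36) + (-6) = 12.
Reducing mod 7: 12 ≡ 5 (mod 7).
Since F(a, b, c) ≡ 5 ≠ 0 (mod 7), P does NOT lie on the curve.


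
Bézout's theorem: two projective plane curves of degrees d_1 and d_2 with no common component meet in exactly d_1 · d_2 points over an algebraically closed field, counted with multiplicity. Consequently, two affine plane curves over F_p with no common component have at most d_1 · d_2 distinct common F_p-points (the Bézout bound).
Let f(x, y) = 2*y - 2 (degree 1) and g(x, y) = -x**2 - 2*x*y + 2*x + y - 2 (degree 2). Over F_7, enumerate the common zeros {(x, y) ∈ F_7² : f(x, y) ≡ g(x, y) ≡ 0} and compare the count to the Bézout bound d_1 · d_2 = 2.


Common zeros: ∅; count = 0; Bézout bound = 2.

deg(f) = 1, deg(g) = 2, so Bézout bound = 2.
Scan x ∈ F_7. For each x, list the y ∈ F_7 with f(x, y) ≡ 0 and those with g(x, y) ≡ 0 (mod 7); the common zeros in that column are the intersection.
  x = 0: f ≡ 0 at y ∈ {1}; g ≡ 0 at y ∈ {2}; common: ∅.
  x = 1: f ≡ 0 at y ∈ {1}; g ≡ 0 at y ∈ {6}; common: ∅.
  x = 2: f ≡ 0 at y ∈ {1}; g ≡ 0 at y ∈ {4}; common: ∅.
  x = 3: f ≡ 0 at y ∈ {1}; g ≡ 0 at y ∈ {6}; common: ∅.
  x = 4: f ≡ 0 at y ∈ {1}; g ≡ 0 at y ∈ ∅; common: ∅.
  x = 5: f ≡ 0 at y ∈ {1}; g ≡ 0 at y ∈ {2}; common: ∅.
  x = 6: f ≡ 0 at y ∈ {1}; g ≡ 0 at y ∈ {4}; common: ∅.
Collecting: common zeros = ∅, so the count is 0.
Comparison with the Bézout bound: 0 ≤ 2 = deg(f)·deg(g), as expected for curves with no common component (the affine F_7-count falls short of the bound because intersections may lie at infinity, over extension fields, or carry multiplicity).


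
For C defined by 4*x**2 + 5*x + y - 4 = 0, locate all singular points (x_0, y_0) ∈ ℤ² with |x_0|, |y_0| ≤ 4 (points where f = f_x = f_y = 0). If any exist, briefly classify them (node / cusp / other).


No singular points in the scanned grid; C is smooth there.

Compute partial derivatives:
  f_x = 8*x + 5.
  f_y = 1.
f_y = 1 is a nonzero constant, so f_y never vanishes: no point (x, y) can satisfy f = f_x = f_y = 0. In particular no (x, y) ∈ {−4, ..., 4}² is singular; the curve is smooth.


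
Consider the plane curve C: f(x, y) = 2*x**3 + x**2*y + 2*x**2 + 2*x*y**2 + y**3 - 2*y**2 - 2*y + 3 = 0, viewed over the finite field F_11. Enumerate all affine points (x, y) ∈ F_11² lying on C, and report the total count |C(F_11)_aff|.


Affine F_11-points: {(0, 1), (3, 4), (4, 3), (4, 10), (5, 7), (6, 3), (6, 6), (7, 1), (8, 0), (8, 1), (8, 7), (10, 7)}; count = 12.

For each of the 121 pairs (x, y) ∈ F_11², evaluate f(x, y) mod 11. Record the zeros.
  x = 0: [0↦3, 1↦0, 2↦10, 3↦6, 4↦5, 5↦2, 6↦3, 7↦3, 8↦8, 9↦2, 10↦2]  zeros at y ∈ {1}
  x = 1: [0↦7, 1↦7, 2↦2, 3↦9, 4↦1, 5↦6, 6↦8, 7↦2, 8↦5, 9↦1, 10↦7]  zeros at y ∈ ∅
  x = 2: [0↦5, 1↦10, 2↦3, 3↦1, 4↦10, 5↦3, 6↦8, 7↦9, 8↦1, 9↦1, 10↦4]  zeros at y ∈ ∅
  x = 3: [0↦9, 1↦10, 2↦3, 3↦5, 4↦0, 5↦5, 6↦4, 7↦3, 8↦8, 9↦3, 10↦5]  zeros at y ∈ {4}
  x = 4: [0↦9, 1↦8, 2↦3, 3↦0, 4↦5, 5↦2, 6↦8, 7↦7, 8↦5, 9↦8, 10↦0]  zeros at y ∈ {3, 10}
  x = 5: [0↦6, 1↦5, 2↦4, 3↦9, 4↦4, 5↦6, 6↦10, 7↦0, 8↦4, 9↦6, 10↦1]  zeros at y ∈ {7}
  x = 6: [0↦1, 1↦2, 2↦7, 3↦0, 4↦9, 5↦7, 6↦0, 7↦5, 8↦6, 9↦9, 10↦9]  zeros at y ∈ {3, 6}
  x = 7: [0↦6, 1↦0, 2↦2, 3↦7, 4↦10, 5↦6, 6↦1, 7↦1, 8↦1, 9↦7, 10↦3]  zeros at y ∈ {1}
  x = 8: [0↦0, 1↦0, 2↦1, 3↦9, 4↦8, 5↦4, 6↦3, 7↦0, 8↦1, 9↦1, 10↦6]  zeros at y ∈ {0, 1, 7}
  x = 9: [0↦6, 1↦3, 2↦5, 3↦7, 4↦4, 5↦2, 6↦7, 7↦3, 8↦7, 9↦3, 10↦8]  zeros at y ∈ ∅
  x = 10: [0↦3, 1↦10, 2↦4, 3↦2, 4↦10, 5↦1, 6↦3, 7↦0, 8↦9, 9↦3, 10↦10]  zeros at y ∈ {7}
Collecting zeros: affine points = {(0, 1), (3, 4), (4, 3), (4, 10), (5, 7), (6, 3), (6, 6), (7, 1), (8, 0), (8, 1), (8, 7), (10, 7)}.
Total count |C(F_11)_aff| = 12.


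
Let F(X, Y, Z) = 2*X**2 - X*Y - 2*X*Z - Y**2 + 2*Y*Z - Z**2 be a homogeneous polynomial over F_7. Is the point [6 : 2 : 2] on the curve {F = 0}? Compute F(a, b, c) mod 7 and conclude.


F(6,2,2) ≡ 1 (mod 7); P is NOT on the curve.

Evaluate F(6, 2, 2) term-by-term (mod 7).
  2*X**2 ↦ 2·36·1·1 = 72
  -X*Y ↦ -1·6·2·1 = -12
  -2*X*Z ↦ -2·6·1·2 = -24
  -Y**2 ↦ -1·1·4·1 = -4
  2*Y*Z ↦ 2·1·2·2 = 8
  -Z**2 ↦ -1·1·1·4 = -4
Sum: F(6, 2, 2) = (72) + (-12) + (-24) + (-4) + (8) + (-4) = 36.
Reducing mod 7: 36 ≡ 1 (mod 7).
Since F(a, b, c) ≡ 1 ≠ 0 (mod 7), P does NOT lie on the curve.


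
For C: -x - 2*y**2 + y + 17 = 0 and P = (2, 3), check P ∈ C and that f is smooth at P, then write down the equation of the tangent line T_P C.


Tangent line at P: -x - 11*y + 35 = 0.

Step 1: f(2, 3) = 0, so P lies on C.
Step 2: partial derivatives
  f_x(x, y) = -1, f_y(x, y) = 1 - 4*y.
  f_x(P) = -1, f_y(P) = -11 (gradient nonzero, so P is smooth).
Step 3: tangent line at P: -1·(x − 2) + -11·(y − 3) = 0.
Expanding: -x - 11*y + 35 = 0.


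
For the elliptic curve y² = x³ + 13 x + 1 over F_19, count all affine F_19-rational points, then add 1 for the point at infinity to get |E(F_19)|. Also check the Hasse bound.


Affine points = {(0, 1), (0, 18), (2, 4), (2, 15), (5, 1), (5, 18), (7, 6), (7, 13), (8, 3), (8, 16), (9, 7), (9, 12), (12, 2), (12, 17), (13, 7), (13, 12), (14, 1), (14, 18), (16, 7), (16, 12), (17, 9), (17, 10), (18, 5), (18, 14)}; affine count = 24; |E(F_19)| = 25.

Discriminant check: Δ ∝ 4a³ + 27b² = 4·13³ + 27·1² = 4·2197 + 27·1 ≡ 18 (mod 19). Nonzero ⇒ E is nonsingular.
For each x ∈ F_19, compute rhs = x³ + 13·x + 1 mod 19, then count y ∈ F_19 with y² ≡ rhs.
  x = 0: rhs = 1, matching y values: 1, 18 (2 points).
  x = 1: rhs = 15, matching y values: none (0 points).
  x = 2: rhs = 16, matching y values: 4, 15 (2 points).
  x = 3: rhs = 10, matching y values: none (0 points).
  x = 4: rhs = 3, matching y values: none (0 points).
  x = 5: rhs = 1, matching y values: 1, 18 (2 points).
  x = 6: rhs = 10, matching y values: none (0 points).
  x = 7: rhs = 17, matching y values: 6, 13 (2 points).
  x = 8: rhs = 9, matching y values: 3, 16 (2 points).
  x = 9: rhs = 11, matching y values: 7, 12 (2 points).
  x = 10: rhs = 10, matching y values: none (0 points).
  x = 11: rhs = 12, matching y values: none (0 points).
  x = 12: rhs = 4, matching y values: 2, 17 (2 points).
  x = 13: rhs = 11, matching y values: 7, 12 (2 points).
  x = 14: rhs = 1, matching y values: 1, 18 (2 points).
  x = 15: rhs = 18, matching y values: none (0 points).
  x = 16: rhs = 11, matching y values: 7, 12 (2 points).
  x = 17: rhs = 5, matching y values: 9, 10 (2 points).
  x = 18: rhs = 6, matching y values: 5, 14 (2 points).
Total affine count: 24.
Full point count |E(F_19)| = 24 + 1 = 25.
Hasse bound: |25 − (19+1)| = |5| = 5 ≤ 2√19 ≈ 8.7178 ✓.
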